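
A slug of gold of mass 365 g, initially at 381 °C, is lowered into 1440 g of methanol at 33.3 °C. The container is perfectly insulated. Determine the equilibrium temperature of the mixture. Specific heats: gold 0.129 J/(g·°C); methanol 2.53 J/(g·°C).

T_f ≈ 37.7 °C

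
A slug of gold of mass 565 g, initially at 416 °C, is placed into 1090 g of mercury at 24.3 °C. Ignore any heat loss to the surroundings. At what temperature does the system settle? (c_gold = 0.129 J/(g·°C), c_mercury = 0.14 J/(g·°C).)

T_f ≈ 150.9 °C

|Q_gold| = |Q_mercury|:
565×0.129×(416 − T) = 1090×0.14×(T − 24.3)
72.89(416 − T) = 152.6(T − 24.3)
225.49 T = 34028  ⇒  T ≈ 150.91 °C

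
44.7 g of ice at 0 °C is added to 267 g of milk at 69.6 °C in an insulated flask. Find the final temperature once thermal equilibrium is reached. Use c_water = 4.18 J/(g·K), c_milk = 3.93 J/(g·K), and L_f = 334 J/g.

Conservation of energy gives ΣQ = 0:
latent heat to melt: 44.7×334 = 14930
  warm the meltwater: 186.85 T
  milk: 1049.3(T − 69.6)
1236.2 T = 73032 − 14930 = 58102
T ≈ 47.00 °C. Since T > 0 °C, the all-ice-melts assumption holds.

T_f ≈ 47.0 °C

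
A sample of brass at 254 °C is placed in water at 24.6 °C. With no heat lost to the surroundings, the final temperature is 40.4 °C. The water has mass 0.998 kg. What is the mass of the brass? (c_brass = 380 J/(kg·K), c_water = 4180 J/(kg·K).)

m ≈ 0.812 kg

Heat lost by the brass = heat gained by the water:
m×380×(254 − 40.4) = 0.998×4180×(40.4 − 24.6)
81168 m = 65912  ⇒  m ≈ 0.812 kg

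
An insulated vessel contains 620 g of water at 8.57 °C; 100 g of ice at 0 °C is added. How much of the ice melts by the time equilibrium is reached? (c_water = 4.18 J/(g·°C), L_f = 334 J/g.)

Heat available from the water dropping to 0 °C: 620·4.18·8.57 = 22210 J.
To melt every bit of ice: 100·334 = 33400 J.
Since 22210 < 33400 J, not all the ice melts; equilibrium is at 0 °C.
m_melted·334 = 22210  ⇒  m_melted ≈ 66.5 g.

m_melted ≈ 66.5 g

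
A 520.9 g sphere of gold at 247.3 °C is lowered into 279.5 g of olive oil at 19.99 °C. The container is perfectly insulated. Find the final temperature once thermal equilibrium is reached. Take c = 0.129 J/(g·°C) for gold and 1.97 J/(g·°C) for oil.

T_f ≈ 44.7 °C

With ΣQ=0 the equilibrium temperature is the m·c-weighted mean:
T_f = (67.2×247.3 + 550.62×19.99) / (67.2 + 550.62)
    = 27624 / 617.81 ≈ 44.71 °C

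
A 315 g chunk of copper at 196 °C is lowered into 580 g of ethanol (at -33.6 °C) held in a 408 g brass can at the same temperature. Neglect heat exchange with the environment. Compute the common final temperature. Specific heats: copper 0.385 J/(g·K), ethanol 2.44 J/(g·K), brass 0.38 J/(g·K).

Energy conservation, ΣQ = 0:
315×0.385×(T − 196) + 580×2.44×(T − (-33.6)) + 408×0.38×(T − (-33.6)) = 0
(121.28 + 1415.2 + 155.04) T = 121.28×196 + 1415.2×(-33.6) + 155.04×(-33.6)
T ≈ -17.14 °C

T_f ≈ -17.1 °C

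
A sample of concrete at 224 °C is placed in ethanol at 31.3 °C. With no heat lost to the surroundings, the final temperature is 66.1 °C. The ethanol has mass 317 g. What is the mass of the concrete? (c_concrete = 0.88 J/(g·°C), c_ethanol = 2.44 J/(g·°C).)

m ≈ 194 g

Let T be the final temperature. ΣQ_i = 0:
m·0.88·(66.1 − 224) + 317·2.44·(66.1 − 31.3) = 0
-138.95 m = -26917
m = -26917/-138.95 ≈ 193.7 g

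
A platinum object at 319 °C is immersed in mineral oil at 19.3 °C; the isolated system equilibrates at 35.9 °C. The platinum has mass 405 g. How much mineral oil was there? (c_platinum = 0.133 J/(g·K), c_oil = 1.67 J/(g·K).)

Heat lost by the platinum = heat gained by the oil:
405×0.133×(319 − 35.9) = m×1.67×(35.9 − 19.3)
27.72 m = 15249  ⇒  m ≈ 550.1 g

m ≈ 550 g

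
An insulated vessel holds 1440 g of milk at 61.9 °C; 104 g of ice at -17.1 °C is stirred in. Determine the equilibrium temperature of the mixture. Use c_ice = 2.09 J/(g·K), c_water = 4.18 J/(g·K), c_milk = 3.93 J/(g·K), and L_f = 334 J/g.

Net heat exchanged in the isolated system is zero:
ice -17.1→0 °C: 104×2.09×17.1 = 3716.9; latent heat to melt: 104×334 = 34736; meltwater 0→T: 104×4.18×T = 434.72 T; milk cools: 1440×3.93×(T − 61.9) = 5659.2(T − 61.9)
6093.9 T = 350304 − 38453 = 311852
T ≈ 51.17 °C (positive, so assuming full melt was valid).

T_f ≈ 51.2 °C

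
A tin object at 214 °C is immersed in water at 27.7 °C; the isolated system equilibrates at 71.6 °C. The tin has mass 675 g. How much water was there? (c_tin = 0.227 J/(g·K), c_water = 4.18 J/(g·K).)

|Q_tin| = |Q_water|:
675×0.227×(214 − 71.6) = m×4.18×(71.6 − 27.7)
183.5 m = 21819  ⇒  m ≈ 118.9 g

m ≈ 119 g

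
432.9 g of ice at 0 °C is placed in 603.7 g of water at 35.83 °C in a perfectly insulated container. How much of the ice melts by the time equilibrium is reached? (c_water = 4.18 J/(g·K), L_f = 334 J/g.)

m_melted ≈ 271 g

Heat available from the water dropping to 0 °C: 603.7×4.18×35.83 = 90416 J.
Fully melting the ice requires m_ice L_f = 432.9×334 = 144589 J.
90416 J < 144589 J, so only part of the ice melts and the system sits at 0 °C.
Mass melted = 90416/334 ≈ 270.7 g.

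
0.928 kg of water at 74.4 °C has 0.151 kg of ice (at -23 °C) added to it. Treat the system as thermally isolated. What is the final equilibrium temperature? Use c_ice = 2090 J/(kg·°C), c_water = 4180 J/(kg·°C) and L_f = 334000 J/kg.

Energy conservation, ΣQ = 0:
warm ice to 0 °C: 0.151·2090·(0 − (-23)) = 7258.6; melt ice: 0.151·334000 = 50434; meltwater 0→T: 0.151·4180·T = 631.18 T; water cools: 0.928·4180·(T − 74.4) = 3879(T − 74.4)
4510.2 T = 288601 − 57693 = 230908
T ≈ 51.20 °C. Since T > 0 °C, the all-ice-melts assumption holds.

T_f ≈ 51.2 °C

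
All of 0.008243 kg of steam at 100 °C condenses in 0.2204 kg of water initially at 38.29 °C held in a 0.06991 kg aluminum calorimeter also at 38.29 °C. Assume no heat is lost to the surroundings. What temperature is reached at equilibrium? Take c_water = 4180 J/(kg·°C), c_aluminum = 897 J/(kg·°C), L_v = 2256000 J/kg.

T_f ≈ 58.6 °C

Conservation of energy gives ΣQ = 0:
steam→water at 100 °C releases m L_v = 0.008243·2256000 = 18596
  condensed water 100 °C→T: 34.46(T − 100)
  water warms: 0.2204·4180·(T − 38.29) = 921.27(T − 38.29)
  aluminum cup: 0.06991·897·(T − 38.29) = 62.71(T − 38.29)
1018.4 T = 18596 + 3445.6 + 37677 = 59718
T ≈ 58.64 °C — below 100 °C, confirming all the steam condensed.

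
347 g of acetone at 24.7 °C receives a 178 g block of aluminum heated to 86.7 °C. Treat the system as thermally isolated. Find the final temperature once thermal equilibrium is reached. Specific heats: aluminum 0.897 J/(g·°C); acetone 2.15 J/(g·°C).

T_f ≈ 35.6 °C

T_f is the heat-capacity-weighted average of the initial temperatures:
T_f = (159.67*86.7 + 746.05*24.7) / (159.67 + 746.05)
    = 32270 / 905.72 ≈ 35.63 °C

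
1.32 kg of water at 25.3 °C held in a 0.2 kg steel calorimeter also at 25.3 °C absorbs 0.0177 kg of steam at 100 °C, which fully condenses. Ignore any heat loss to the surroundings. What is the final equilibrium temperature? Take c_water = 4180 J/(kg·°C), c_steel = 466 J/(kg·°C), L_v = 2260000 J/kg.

Setting the total heat transfer to zero:
latent heat released on condensation: 0.0177·2260000 = 40002; condensed water 100 °C→T: 73.99(T − 100); original water: 5517.6(T − 25.3); cup: 93.2(T − 25.3)
5684.8 T = 40002 + 7398.6 + 141953 = 189354
T ≈ 33.31 °C, under the boiling point, so the assumption holds.

T_f ≈ 33.3 °C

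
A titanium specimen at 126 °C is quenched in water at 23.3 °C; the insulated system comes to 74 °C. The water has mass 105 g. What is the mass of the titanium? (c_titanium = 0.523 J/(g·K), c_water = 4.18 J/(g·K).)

|Q_titanium| = |Q_water|:
m×0.523×(126 − 74) = 105×4.18×(74 − 23.3)
27.2 m = 22252  ⇒  m ≈ 818.2 g

m ≈ 818 g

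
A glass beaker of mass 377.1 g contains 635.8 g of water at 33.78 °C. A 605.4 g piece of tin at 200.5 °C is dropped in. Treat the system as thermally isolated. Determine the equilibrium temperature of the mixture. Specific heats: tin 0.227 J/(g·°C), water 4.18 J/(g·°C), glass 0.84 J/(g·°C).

T_f ≈ 41.1 °C

Conservation of energy gives ΣQ = 0:
605.4*0.227*(T − 200.5) + 635.8*4.18*(T − 33.78) + 377.1*0.84*(T − 33.78) = 0
137.43(T − 200.5) + 2657.6(T − 33.78) + 316.76(T − 33.78) = 0
(137.43 + 2657.6 + 316.76) T = 137.43*200.5 + 2657.6*33.78 + 316.76*33.78
T = 128029/3111.8 ≈ 41.14 °C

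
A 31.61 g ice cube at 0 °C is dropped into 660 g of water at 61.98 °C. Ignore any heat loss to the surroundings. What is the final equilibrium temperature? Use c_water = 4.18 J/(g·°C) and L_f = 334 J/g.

T_f ≈ 55.5 °C

Sum of m c ΔT and latent-heat terms is zero:
latent heat to melt: 31.61·334 = 10558; warm the meltwater: 132.13 T; water cools: 660·4.18·(T − 61.98) = 2758.8(T − 61.98)
2890.9 T = 170990 − 10558 = 160433
T ≈ 55.50 °C (positive, so assuming full melt was valid).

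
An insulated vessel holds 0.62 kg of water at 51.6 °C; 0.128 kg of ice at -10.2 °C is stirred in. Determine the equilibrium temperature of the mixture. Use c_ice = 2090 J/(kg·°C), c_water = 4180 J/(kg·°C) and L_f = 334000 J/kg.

T_f ≈ 28.2 °C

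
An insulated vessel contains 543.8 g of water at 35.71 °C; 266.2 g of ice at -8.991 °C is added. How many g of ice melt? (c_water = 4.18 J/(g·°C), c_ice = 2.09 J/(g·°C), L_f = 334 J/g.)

m_melted ≈ 228 g

Water can give up m c ΔT = 543.8×4.18×35.71 = 81172 J before reaching 0 °C.
Warming the ice to 0 °C takes 266.2×2.09×8.991 = 5002.2 J, leaving 76170 J for melting.
To melt every bit of ice: 266.2×334 = 88911 J.
That's not enough to melt it all — equilibrium is at 0 °C with ice remaining.
m_melted×334 = 76170  ⇒  m_melted ≈ 228.1 g.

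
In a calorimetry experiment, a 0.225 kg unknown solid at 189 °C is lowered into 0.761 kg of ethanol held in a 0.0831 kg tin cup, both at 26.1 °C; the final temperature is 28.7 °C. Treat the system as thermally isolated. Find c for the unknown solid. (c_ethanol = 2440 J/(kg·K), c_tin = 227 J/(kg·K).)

c ≈ 135 J/(kg·K)

Taking heat into each body as positive, Σ m c ΔT = 0:
0.225×c×(28.7 − 189) + 0.761×2440×(28.7 − 26.1) + 0.0831×227×(28.7 − 26.1) = 0
-36.07 c = -4876.8
c = -4876.8/-36.07 ≈ 135.2 J/(kg·K)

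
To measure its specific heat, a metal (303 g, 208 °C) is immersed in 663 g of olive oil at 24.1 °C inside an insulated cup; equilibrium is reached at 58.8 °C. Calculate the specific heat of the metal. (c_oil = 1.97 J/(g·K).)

Heat gained plus heat lost sum to zero:
303·c·(58.8 − 208) + 663·1.97·(58.8 − 24.1) = 0
-45208 c = -45322
c = -45322/-45208 ≈ 1.003 J/(g·K)

c ≈ 1 J/(g·K)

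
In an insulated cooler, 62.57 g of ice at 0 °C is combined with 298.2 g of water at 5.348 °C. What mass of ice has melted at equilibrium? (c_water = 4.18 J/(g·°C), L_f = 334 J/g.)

m_melted ≈ 20 g

Heat available from the water dropping to 0 °C: 298.2·4.18·5.348 = 6666.2 J.
Fully melting the ice requires m_ice L_f = 62.57·334 = 20898 J.
6666.2 J < 20898 J, so only part of the ice melts and the system sits at 0 °C.
m_melted·334 = 6666.2  ⇒  m_melted ≈ 19.96 g.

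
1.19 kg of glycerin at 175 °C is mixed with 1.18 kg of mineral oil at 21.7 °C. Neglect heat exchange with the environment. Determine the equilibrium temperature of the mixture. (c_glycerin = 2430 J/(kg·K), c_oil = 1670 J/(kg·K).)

T_f ≈ 112.9 °C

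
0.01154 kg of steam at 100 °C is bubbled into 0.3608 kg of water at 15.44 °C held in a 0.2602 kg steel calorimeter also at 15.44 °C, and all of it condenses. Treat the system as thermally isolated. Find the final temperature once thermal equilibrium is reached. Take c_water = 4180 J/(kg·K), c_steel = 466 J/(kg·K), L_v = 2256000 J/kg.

T_f ≈ 33.4 °C

Let T be the final temperature. ΣQ_i = 0:
condense steam: −0.01154·2256000 = −26034
  condensate cools 100→T: 0.01154·4180·(T − 100) = 48.24(T − 100)
  water warms: 0.3608·4180·(T − 15.44) = 1508.1(T − 15.44)
  cup: 121.25(T − 15.44)
1677.6 T = 26034 + 4823.7 + 25158 = 56016
T ≈ 33.39 °C (< 100 °C, so full condensation is consistent).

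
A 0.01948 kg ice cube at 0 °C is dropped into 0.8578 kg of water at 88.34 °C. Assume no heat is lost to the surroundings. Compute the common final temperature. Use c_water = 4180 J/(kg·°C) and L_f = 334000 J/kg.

T_f ≈ 84.6 °C

Sum of m c ΔT and latent-heat terms is zero:
latent heat to melt: 0.01948·334000 = 6506.3
  warm the meltwater: 81.43 T
  water cools: 0.8578·4180·(T − 88.34) = 3585.6(T − 88.34)
3667 T = 316752 − 6506.3 = 310246
T ≈ 84.60 °C — above 0 °C, consistent with complete melting.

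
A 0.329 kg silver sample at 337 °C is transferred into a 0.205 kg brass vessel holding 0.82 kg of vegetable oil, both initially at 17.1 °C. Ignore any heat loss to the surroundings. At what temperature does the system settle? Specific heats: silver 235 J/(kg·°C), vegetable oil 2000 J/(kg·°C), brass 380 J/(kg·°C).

T_f ≈ 30.9 °C

Heat gained plus heat lost sum to zero:
0.329·235·(T − 337) + 0.82·2000·(T − 17.1) + 0.205·380·(T − 17.1) = 0
(77.31 + 1640 + 77.9) T = 77.31·337 + 1640·17.1 + 77.9·17.1
T = 55431 / 1795.2 = 30.9 °C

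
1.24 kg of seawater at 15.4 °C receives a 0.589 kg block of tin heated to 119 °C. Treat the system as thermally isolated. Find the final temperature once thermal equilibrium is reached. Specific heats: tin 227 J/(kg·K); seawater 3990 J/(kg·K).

T_f ≈ 18.1 °C

Heat lost by the tin equals heat gained by the seawater:
0.589*227*(119 − T) = 1.24*3990*(T − 15.4)
133.7(119 − T) = 4947.6(T − 15.4)
5081.3 T = 92104  ⇒  T ≈ 18.13 °C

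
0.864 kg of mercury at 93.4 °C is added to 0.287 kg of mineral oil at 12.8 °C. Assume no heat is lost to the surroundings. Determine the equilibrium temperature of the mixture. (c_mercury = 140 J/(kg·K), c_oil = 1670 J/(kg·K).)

With ΣQ=0 the equilibrium temperature is the m·c-weighted mean:
T_f = (120.96·93.4 + 479.29·12.8) / (120.96 + 479.29)
    = 17433 / 600.25 ≈ 29.04 °C

T_f ≈ 29.0 °C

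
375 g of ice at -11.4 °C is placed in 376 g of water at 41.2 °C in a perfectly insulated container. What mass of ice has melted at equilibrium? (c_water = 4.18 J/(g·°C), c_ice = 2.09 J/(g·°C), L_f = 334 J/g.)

Cooling the water to 0 °C releases 376×4.18×41.2 = 64753 J.
Of that, 375×2.09×11.4 = 8934.8 J goes to bring the ice to 0 °C, leaving 55818 J.
To melt every bit of ice: 375×334 = 125250 J.
55818 J < 125250 J, so only part of the ice melts and the system sits at 0 °C.
m_melted×334 = 55818  ⇒  m_melted ≈ 167.1 g.

m_melted ≈ 167 g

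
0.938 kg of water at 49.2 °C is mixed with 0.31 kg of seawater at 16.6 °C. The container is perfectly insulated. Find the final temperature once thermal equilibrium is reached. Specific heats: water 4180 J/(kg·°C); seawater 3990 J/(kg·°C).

T_f ≈ 41.4 °C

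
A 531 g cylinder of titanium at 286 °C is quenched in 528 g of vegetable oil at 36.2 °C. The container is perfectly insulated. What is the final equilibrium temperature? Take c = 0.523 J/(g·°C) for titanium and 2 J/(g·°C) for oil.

T_f ≈ 88.2 °C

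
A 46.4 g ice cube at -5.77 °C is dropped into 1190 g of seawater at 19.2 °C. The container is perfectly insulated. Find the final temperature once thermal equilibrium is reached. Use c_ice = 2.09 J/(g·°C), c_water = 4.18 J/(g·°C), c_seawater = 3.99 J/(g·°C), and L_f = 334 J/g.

Taking heat into each body as positive, Σ m c ΔT = 0:
ice -5.77→0 °C: 46.4·2.09·5.77 = 559.55; fusion: m_ice L_f = 46.4·334 = 15498; warm the meltwater: 193.95 T; seawater: 4748.1(T − 19.2)
4942.1 T = 91164 − 16057 = 75106
T ≈ 15.20 °C. Since T > 0 °C, the all-ice-melts assumption holds.

T_f ≈ 15.2 °C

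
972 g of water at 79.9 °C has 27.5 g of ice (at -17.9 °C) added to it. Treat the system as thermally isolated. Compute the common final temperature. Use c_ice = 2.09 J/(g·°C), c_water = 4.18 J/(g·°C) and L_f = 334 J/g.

Energy balance with sensible and latent terms:
ice -17.9→0 °C: 27.5×2.09×17.9 = 1028.8; latent heat to melt: 27.5×334 = 9185; meltwater 0→T: 27.5×4.18×T = 114.95 T; water cools: 972×4.18×(T − 79.9) = 4063(T − 79.9)
4177.9 T = 324631 − 10214 = 314417
T ≈ 75.26 °C (positive, so assuming full melt was valid).

T_f ≈ 75.3 °C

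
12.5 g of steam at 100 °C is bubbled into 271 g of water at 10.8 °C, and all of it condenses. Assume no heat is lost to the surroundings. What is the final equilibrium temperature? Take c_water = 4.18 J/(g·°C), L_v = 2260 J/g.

Energy balance with sensible and latent terms:
steam→water at 100 °C releases m L_v = 12.5×2260 = 28250
  condensate cools 100→T: 12.5×4.18×(T − 100) = 52.25(T − 100)
  water warms: 271×4.18×(T − 10.8) = 1132.8(T − 10.8)
1185 T = 28250 + 5225 + 12234 = 45709
T ≈ 38.57 °C, under the boiling point, so the assumption holds.

T_f ≈ 38.6 °C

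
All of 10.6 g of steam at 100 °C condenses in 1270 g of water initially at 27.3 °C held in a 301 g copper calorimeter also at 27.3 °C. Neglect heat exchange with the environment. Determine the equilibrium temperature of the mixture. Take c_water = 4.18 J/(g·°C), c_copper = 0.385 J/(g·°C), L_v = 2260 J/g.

T_f ≈ 32.3 °C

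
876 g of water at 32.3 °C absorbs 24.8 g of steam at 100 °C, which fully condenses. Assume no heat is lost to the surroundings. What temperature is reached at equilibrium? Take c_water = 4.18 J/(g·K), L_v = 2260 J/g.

Sum of m c ΔT and latent-heat terms is zero:
steam→water at 100 °C releases m L_v = 24.8×2260 = 56048
  condensed water 100 °C→T: 103.66(T − 100)
  original water: 3661.7(T − 32.3)
3765.3 T = 56048 + 10366 + 118272 = 184687
T ≈ 49.05 °C (< 100 °C, so full condensation is consistent).

T_f ≈ 49.0 °C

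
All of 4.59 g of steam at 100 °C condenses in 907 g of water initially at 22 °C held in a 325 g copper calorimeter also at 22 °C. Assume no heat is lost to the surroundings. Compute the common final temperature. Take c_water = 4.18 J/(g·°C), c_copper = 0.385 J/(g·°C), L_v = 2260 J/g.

T_f ≈ 25.0 °C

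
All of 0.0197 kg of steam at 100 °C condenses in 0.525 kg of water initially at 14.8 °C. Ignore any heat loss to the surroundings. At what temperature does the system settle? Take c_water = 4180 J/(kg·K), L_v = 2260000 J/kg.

T_f ≈ 37.4 °C

Taking heat into each body as positive, Σ m c ΔT = 0:
steam→water at 100 °C releases m L_v = 0.0197×2260000 = 44522
  condensate cools 100→T: 0.0197×4180×(T − 100) = 82.35(T − 100)
  original water: 2194.5(T − 14.8)
2276.8 T = 44522 + 8234.6 + 32479 = 85235
T ≈ 37.44 °C — below 100 °C, confirming all the steam condensed.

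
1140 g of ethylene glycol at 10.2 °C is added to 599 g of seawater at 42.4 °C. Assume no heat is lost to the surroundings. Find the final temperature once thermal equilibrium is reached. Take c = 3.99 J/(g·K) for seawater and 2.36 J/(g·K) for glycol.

Heat gained plus heat lost sum to zero:
599×3.99×(T − 42.4) + 1140×2.36×(T − 10.2) = 0
2390(T − 42.4) + 2690.4(T − 10.2) = 0
5080.4 T = 128779
T ≈ 25.35 °C

T_f ≈ 25.3 °C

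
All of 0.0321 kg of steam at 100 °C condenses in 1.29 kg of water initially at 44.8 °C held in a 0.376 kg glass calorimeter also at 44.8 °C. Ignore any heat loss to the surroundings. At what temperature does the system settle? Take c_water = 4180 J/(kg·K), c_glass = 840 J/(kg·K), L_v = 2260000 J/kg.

Conservation of energy gives ΣQ = 0:
latent heat released on condensation: 0.0321·2260000 = 72546
  condensate cools 100→T: 0.0321·4180·(T − 100) = 134.18(T − 100)
  water warms: 1.29·4180·(T − 44.8) = 5392.2(T − 44.8)
  cup: 315.84(T − 44.8)
5842.2 T = 72546 + 13418 + 255720 = 341684
T ≈ 58.49 °C — below 100 °C, confirming all the steam condensed.

T_f ≈ 58.5 °C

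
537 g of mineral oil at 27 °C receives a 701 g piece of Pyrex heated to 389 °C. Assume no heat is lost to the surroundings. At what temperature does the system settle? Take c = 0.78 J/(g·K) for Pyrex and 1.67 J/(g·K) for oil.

Heat lost by the Pyrex equals heat gained by the oil:
701*0.78*(389 − T) = 537*1.67*(T − 27)
546.78(389 − T) = 896.79(T − 27)
1443.6 T = 236911  ⇒  T ≈ 164.11 °C

T_f ≈ 164.1 °C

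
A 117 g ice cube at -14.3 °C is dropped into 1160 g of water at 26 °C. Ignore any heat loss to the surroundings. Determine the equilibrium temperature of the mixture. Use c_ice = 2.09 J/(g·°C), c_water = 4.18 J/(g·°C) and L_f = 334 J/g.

Energy conservation, ΣQ = 0:
warm ice to 0 °C: 117·2.09·(0 − (-14.3)) = 3496.8; fusion: m_ice L_f = 117·334 = 39078; warm the meltwater: 489.06 T; water cools: 1160·4.18·(T − 26) = 4848.8(T − 26)
5337.9 T = 126069 − 42575 = 83494
T ≈ 15.64 °C. Since T > 0 °C, the all-ice-melts assumption holds.

T_f ≈ 15.6 °C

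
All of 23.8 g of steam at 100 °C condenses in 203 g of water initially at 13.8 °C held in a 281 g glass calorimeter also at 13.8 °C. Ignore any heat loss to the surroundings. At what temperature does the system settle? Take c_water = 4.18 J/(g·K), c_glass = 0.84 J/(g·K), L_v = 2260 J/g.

T_f ≈ 66.5 °C

Sum of m c ΔT and latent-heat terms is zero:
latent heat released on condensation: 23.8×2260 = 53788; condensate cools 100→T: 23.8×4.18×(T − 100) = 99.48(T − 100); water warms: 203×4.18×(T − 13.8) = 848.54(T − 13.8); cup: 236.04(T − 13.8)
1184.1 T = 53788 + 9948.4 + 14967 = 78704
T ≈ 66.47 °C, under the boiling point, so the assumption holds.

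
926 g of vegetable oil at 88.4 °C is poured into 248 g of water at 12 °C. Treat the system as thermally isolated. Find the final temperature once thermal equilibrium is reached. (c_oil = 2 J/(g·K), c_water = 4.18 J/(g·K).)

T_f ≈ 61.0 °C

|Q_oil| = |Q_water|:
926×2×(88.4 − T) = 248×4.18×(T − 12)
1852(88.4 − T) = 1036.6(T − 12)
2888.6 T = 176156  ⇒  T ≈ 60.98 °C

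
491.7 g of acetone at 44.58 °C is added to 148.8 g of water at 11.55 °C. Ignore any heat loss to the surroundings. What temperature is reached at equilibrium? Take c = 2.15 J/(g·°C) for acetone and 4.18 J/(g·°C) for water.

T_f ≈ 32.3 °C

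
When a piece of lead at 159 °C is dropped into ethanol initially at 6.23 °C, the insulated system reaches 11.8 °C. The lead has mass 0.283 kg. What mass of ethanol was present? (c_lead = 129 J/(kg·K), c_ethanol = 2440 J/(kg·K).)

m ≈ 0.395 kg

Energy conservation, ΣQ = 0:
0.283·129·(11.8 − 159) + m·2440·(11.8 − 6.23) = 0
13591 m = 5373.8
m = 5373.8/13591 ≈ 0.3954 kg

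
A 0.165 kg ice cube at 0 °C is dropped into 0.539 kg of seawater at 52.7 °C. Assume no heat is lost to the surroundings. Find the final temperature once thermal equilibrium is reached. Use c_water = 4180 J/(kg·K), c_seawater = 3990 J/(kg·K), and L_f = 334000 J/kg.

Net heat exchanged in the isolated system is zero:
melt ice: 0.165·334000 = 55110
  meltwater 0→T: 0.165·4180·T = 689.7 T
  seawater: 2150.6(T − 52.7)
2840.3 T = 113337 − 55110 = 58227
T ≈ 20.50 °C. Since T > 0 °C, the all-ice-melts assumption holds.

T_f ≈ 20.5 °C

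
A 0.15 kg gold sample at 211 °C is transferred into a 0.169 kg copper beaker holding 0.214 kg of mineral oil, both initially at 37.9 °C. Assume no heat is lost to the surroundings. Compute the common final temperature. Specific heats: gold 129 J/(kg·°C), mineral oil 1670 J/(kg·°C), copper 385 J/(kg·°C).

T_f ≈ 45.5 °C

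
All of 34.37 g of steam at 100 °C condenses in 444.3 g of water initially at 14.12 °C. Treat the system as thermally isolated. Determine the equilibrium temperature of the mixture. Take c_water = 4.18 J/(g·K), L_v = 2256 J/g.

T_f ≈ 59.0 °C

Heat gained plus heat lost sum to zero:
condense steam: −34.37×2256 = −77539
  condensate cools 100→T: 34.37×4.18×(T − 100) = 143.67(T − 100)
  original water: 1857.2(T − 14.12)
2000.8 T = 77539 + 14367 + 26223 = 118129
T ≈ 59.04 °C, under the boiling point, so the assumption holds.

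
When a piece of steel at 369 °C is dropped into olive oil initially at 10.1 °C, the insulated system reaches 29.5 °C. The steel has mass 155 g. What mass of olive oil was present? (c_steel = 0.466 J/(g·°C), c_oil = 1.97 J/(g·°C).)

m ≈ 642 g

Energy conservation, ΣQ = 0:
155×0.466×(29.5 − 369) + m×1.97×(29.5 − 10.1) = 0
38.22 m = 24522
m = 24522/38.22 ≈ 641.6 g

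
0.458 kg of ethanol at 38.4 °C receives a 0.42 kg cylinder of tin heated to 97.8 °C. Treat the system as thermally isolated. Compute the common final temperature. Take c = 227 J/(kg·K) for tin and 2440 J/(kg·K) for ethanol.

Taking heat into each body as positive, Σ m c ΔT = 0:
0.42*227*(T − 97.8) + 0.458*2440*(T − 38.4) = 0
95.34(T − 97.8) + 1117.5(T − 38.4) = 0
1212.9 T = 52237
T = 52237/1212.9 ≈ 43.07 °C

T_f ≈ 43.1 °C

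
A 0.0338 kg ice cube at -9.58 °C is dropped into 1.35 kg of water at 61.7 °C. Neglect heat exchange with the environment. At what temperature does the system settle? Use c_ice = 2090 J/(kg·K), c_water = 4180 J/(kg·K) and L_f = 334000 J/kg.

Heat gained plus heat lost sum to zero:
ice -9.58→0 °C: 0.0338×2090×9.58 = 676.75; melt ice: 0.0338×334000 = 11289; meltwater 0→T: 0.0338×4180×T = 141.28 T; water: 5643(T − 61.7)
5784.3 T = 348173 − 11966 = 336207
T ≈ 58.12 °C (positive, so assuming full melt was valid).

T_f ≈ 58.1 °C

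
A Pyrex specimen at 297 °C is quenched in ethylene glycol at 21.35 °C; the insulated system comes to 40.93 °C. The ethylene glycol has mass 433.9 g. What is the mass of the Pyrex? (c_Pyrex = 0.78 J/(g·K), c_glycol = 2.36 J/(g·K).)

m ≈ 100 g

Heat lost by the Pyrex = heat gained by the glycol:
m×0.78×(297 − 40.93) = 433.9×2.36×(40.93 − 21.35)
199.73 m = 20050  ⇒  m ≈ 100.4 g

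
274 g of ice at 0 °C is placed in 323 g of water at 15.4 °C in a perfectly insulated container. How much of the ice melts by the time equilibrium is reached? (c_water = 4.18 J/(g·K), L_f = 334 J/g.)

m_melted ≈ 62.3 g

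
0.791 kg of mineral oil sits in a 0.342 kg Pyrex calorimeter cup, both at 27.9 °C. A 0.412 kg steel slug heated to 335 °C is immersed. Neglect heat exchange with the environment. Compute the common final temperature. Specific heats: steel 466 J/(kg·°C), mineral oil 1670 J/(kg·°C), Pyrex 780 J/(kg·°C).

T_f ≈ 61.0 °C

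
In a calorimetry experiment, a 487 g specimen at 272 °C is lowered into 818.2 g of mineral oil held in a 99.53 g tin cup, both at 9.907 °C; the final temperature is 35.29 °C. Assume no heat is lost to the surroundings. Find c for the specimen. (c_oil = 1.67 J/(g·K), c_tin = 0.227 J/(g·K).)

Energy conservation, ΣQ = 0:
487×c×(35.29 − 272) + 818.2×1.67×(35.29 − 9.907) + 99.53×0.227×(35.29 − 9.907) = 0
-115278 c = -35257
c = -35257/-115278 ≈ 0.3058 J/(g·K)

c ≈ 0.306 J/(g·K)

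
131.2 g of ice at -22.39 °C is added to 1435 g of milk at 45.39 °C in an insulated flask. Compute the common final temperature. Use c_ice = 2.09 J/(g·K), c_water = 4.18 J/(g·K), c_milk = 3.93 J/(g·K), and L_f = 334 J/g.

Sum of m c ΔT and latent-heat terms is zero:
ice -22.39→0 °C: 131.2×2.09×22.39 = 6139.5; latent heat to melt: 131.2×334 = 43821; meltwater 0→T: 131.2×4.18×T = 548.42 T; milk: 5639.6(T − 45.39)
6188 T = 255979 − 49960 = 206019
T ≈ 33.29 °C. Since T > 0 °C, the all-ice-melts assumption holds.

T_f ≈ 33.3 °C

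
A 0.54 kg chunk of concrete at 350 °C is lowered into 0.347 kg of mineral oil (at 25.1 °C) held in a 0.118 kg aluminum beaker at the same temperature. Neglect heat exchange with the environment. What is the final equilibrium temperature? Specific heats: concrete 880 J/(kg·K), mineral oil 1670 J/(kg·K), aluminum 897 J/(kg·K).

T_f ≈ 158.1 °C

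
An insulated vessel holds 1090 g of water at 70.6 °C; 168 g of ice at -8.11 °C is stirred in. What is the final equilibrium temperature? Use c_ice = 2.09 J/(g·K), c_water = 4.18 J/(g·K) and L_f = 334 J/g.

Energy conservation, ΣQ = 0:
ice -8.11→0 °C: 168·2.09·8.11 = 2847.6; latent heat to melt: 168·334 = 56112; meltwater 0→T: 168·4.18·T = 702.24 T; water cools: 1090·4.18·(T − 70.6) = 4556.2(T − 70.6)
5258.4 T = 321668 − 58960 = 262708
T ≈ 49.96 °C — above 0 °C, consistent with complete melting.

T_f ≈ 50.0 °C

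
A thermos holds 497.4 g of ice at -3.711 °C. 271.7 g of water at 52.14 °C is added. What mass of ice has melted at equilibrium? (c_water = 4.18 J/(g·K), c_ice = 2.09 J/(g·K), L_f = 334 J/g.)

Heat available from the water dropping to 0 °C: 271.7×4.18×52.14 = 59216 J.
Of that, 497.4×2.09×3.711 = 3857.8 J goes to bring the ice to 0 °C, leaving 55358 J.
Melting all 497.4 g of ice would need 497.4×334 = 166132 J.
Since 55358 < 166132 J, not all the ice melts; equilibrium is at 0 °C.
m_melted×334 = 55358  ⇒  m_melted ≈ 165.7 g.

m_melted ≈ 166 g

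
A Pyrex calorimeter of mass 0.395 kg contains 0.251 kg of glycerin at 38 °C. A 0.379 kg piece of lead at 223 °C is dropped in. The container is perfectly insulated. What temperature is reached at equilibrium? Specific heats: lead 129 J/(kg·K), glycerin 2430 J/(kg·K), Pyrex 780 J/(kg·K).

T_f ≈ 47.4 °C

With ΣQ=0 the equilibrium temperature is the m·c-weighted mean:
T_f = (48.89*223 + 609.93*38 + 308.1*38) / (48.89 + 609.93 + 308.1)
    = 45788 / 966.92 ≈ 47.35 °C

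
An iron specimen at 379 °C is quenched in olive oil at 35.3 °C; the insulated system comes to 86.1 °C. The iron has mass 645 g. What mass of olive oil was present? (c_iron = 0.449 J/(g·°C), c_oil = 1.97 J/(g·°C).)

m ≈ 848 g

Heat gained plus heat lost sum to zero:
645·0.449·(86.1 − 379) + m·1.97·(86.1 − 35.3) = 0
100.08 m = 84825
m = 84825/100.08 ≈ 847.6 g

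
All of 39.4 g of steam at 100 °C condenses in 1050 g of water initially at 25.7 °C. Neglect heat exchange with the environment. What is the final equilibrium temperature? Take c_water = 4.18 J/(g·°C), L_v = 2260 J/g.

T_f ≈ 47.9 °C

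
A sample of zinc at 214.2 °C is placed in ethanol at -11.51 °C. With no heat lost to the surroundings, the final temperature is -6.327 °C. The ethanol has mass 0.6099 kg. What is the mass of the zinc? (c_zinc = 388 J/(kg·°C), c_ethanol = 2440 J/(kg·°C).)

m ≈ 0.0901 kg

Conservation of energy gives ΣQ = 0:
m×388×(-6.327 − 214.2) + 0.6099×2440×(-6.327 − (-11.51)) = 0
-85564 m = -7713.1
m = -7713.1/-85564 ≈ 0.09014 kg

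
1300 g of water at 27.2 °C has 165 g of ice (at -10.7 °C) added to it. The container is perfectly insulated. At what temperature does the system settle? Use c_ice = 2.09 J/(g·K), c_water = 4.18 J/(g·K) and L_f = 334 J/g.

T_f ≈ 14.5 °C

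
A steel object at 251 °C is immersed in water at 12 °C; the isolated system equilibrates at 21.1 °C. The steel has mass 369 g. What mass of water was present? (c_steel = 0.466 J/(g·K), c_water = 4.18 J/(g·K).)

Heat lost by the steel = heat gained by the water:
369×0.466×(251 − 21.1) = m×4.18×(21.1 − 12)
38.04 m = 39532  ⇒  m ≈ 1039 g

m ≈ 1040 g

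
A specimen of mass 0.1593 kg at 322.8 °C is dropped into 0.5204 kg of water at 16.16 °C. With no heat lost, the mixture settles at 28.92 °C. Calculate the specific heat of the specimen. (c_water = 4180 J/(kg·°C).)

Conservation of energy gives ΣQ = 0:
0.1593·c·(28.92 − 322.8) + 0.5204·4180·(28.92 − 16.16) = 0
-46.82 c = -27756
c = -27756/-46.82 ≈ 592.9 J/(kg·°C)

c ≈ 593 J/(kg·°C)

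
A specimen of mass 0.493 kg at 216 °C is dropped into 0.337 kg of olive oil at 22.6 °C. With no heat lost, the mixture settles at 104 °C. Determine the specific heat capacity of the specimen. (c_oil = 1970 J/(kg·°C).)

Let T be the final temperature. ΣQ_i = 0:
0.493×c×(104 − 216) + 0.337×1970×(104 − 22.6) = 0
-55.22 c = -54041
c = -54041/-55.22 ≈ 978.7 J/(kg·°C)

c ≈ 979 J/(kg·°C)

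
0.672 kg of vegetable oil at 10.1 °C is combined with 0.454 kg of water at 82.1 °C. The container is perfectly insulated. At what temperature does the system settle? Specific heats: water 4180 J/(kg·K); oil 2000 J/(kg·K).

Setting the total heat transfer to zero:
0.454*4180*(T − 82.1) + 0.672*2000*(T − 10.1) = 0
1897.7(T − 82.1) + 1344(T − 10.1) = 0
3241.7 T = 169377
T = 169377 / 3241.7 = 52.2 °C

T_f ≈ 52.2 °C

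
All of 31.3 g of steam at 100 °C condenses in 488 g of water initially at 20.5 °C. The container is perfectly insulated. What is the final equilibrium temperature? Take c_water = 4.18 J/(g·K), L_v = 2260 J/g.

Heat gained plus heat lost sum to zero:
steam→water at 100 °C releases m L_v = 31.3×2260 = 70738; condensate cools 100→T: 31.3×4.18×(T − 100) = 130.83(T − 100); original water: 2039.8(T − 20.5)
2170.7 T = 70738 + 13083 + 41817 = 125638
T ≈ 57.88 °C — below 100 °C, confirming all the steam condensed.

T_f ≈ 57.9 °C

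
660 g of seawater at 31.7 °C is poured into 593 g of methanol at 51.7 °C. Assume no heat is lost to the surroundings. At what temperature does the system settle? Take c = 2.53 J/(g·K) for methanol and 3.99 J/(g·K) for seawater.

T_f ≈ 39.0 °C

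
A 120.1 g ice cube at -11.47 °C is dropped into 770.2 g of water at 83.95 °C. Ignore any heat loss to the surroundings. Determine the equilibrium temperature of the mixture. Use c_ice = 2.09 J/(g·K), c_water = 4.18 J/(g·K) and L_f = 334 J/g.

Setting the total heat transfer to zero:
warm ice to 0 °C: 120.1·2.09·(0 − (-11.47)) = 2879.1; melt ice: 120.1·334 = 40113; warm the meltwater: 502.02 T; water: 3219.4(T − 83.95)
3721.5 T = 270272 − 42992 = 227279
T ≈ 61.07 °C (positive, so assuming full melt was valid).

T_f ≈ 61.1 °C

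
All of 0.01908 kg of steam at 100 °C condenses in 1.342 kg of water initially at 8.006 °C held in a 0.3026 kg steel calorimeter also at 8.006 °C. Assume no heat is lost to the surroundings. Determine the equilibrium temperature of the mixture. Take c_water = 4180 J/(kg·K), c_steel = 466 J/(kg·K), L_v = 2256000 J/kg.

Conservation of energy gives ΣQ = 0:
latent heat released on condensation: 0.01908·2256000 = 43044
  condensate cools 100→T: 0.01908·4180·(T − 100) = 79.75(T − 100)
  original water: 5609.6(T − 8.006)
  steel cup: 0.3026·466·(T − 8.006) = 141.01(T − 8.006)
5830.3 T = 43044 + 7975.4 + 46039 = 97059
T ≈ 16.65 °C (< 100 °C, so full condensation is consistent).

T_f ≈ 16.6 °C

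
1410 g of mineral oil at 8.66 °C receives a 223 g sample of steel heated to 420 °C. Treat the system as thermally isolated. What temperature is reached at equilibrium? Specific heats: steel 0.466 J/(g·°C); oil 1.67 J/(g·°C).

Set heat shed by the hot body equal to heat absorbed by the cold body:
223×0.466×(420 − T) = 1410×1.67×(T − 8.66)
103.92(420 − T) = 2354.7(T − 8.66)
2458.6 T = 64037  ⇒  T ≈ 26.05 °C

T_f ≈ 26.0 °C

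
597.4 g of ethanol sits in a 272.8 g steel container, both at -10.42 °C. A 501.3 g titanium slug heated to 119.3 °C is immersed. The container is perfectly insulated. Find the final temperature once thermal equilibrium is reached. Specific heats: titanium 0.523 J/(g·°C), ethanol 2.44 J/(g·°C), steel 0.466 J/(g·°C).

T_f ≈ 8.0 °C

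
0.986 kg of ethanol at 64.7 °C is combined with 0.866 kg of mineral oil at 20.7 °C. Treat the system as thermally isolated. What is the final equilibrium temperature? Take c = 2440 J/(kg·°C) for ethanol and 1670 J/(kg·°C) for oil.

Net heat exchanged in the isolated system is zero:
0.986×2440×(T − 64.7) + 0.866×1670×(T − 20.7) = 0
2405.8(T − 64.7) + 1446.2(T − 20.7) = 0
(2405.8 + 1446.2) T = 2405.8×64.7 + 1446.2×20.7
T ≈ 48.18 °C

T_f ≈ 48.2 °C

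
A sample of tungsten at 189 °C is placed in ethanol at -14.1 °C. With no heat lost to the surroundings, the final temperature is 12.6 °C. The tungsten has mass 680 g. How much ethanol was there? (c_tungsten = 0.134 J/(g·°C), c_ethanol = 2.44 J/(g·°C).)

Heat lost by the tungsten = heat gained by the ethanol:
680×0.134×(189 − 12.6) = m×2.44×(12.6 − (-14.1))
65.15 m = 16074  ⇒  m ≈ 246.7 g

m ≈ 247 g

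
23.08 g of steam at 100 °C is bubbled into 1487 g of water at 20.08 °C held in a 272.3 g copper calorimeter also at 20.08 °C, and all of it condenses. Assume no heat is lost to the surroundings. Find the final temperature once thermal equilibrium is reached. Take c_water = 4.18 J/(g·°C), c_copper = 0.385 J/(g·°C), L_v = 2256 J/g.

Heat gained plus heat lost sum to zero:
latent heat released on condensation: 23.08·2256 = 52068
  condensed water 100 °C→T: 96.47(T − 100)
  water warms: 1487·4.18·(T − 20.08) = 6215.7(T − 20.08)
  copper cup: 272.3·0.385·(T − 20.08) = 104.84(T − 20.08)
6417 T = 52068 + 9647.4 + 126916 = 188631
T ≈ 29.40 °C — below 100 °C, confirming all the steam condensed.

T_f ≈ 29.4 °C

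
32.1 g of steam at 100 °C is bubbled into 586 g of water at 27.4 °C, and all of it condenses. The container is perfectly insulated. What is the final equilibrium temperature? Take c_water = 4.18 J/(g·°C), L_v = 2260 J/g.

Let T be the final temperature. ΣQ_i = 0:
latent heat released on condensation: 32.1·2260 = 72546
  condensate cools 100→T: 32.1·4.18·(T − 100) = 134.18(T − 100)
  water warms: 586·4.18·(T − 27.4) = 2449.5(T − 27.4)
2583.7 T = 72546 + 13418 + 67116 = 153080
T ≈ 59.25 °C, under the boiling point, so the assumption holds.

T_f ≈ 59.2 °C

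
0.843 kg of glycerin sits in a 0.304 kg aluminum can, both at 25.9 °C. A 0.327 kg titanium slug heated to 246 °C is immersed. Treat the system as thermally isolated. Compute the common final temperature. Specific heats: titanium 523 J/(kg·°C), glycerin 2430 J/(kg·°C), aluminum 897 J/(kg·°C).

T_f ≈ 41.0 °C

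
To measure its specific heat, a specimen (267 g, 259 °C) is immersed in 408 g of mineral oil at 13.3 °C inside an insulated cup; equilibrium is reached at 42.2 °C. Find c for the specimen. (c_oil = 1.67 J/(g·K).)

c ≈ 0.34 J/(g·K)

Let T be the final temperature. ΣQ_i = 0:
267×c×(42.2 − 259) + 408×1.67×(42.2 − 13.3) = 0
-57886 c = -19691
c = -19691/-57886 ≈ 0.3402 J/(g·K)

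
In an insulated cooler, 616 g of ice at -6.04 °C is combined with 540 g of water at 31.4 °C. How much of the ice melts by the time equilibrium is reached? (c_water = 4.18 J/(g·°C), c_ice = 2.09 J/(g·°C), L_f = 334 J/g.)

Water can give up m c ΔT = 540·4.18·31.4 = 70876 J before reaching 0 °C.
Warming the ice to 0 °C takes 616·2.09·6.04 = 7776.1 J, leaving 63100 J for melting.
Fully melting the ice requires m_ice L_f = 616·334 = 205744 J.
That's not enough to melt it all — equilibrium is at 0 °C with ice remaining.
m_melt = 63100 / L_f = 188.9 g.

m_melted ≈ 189 g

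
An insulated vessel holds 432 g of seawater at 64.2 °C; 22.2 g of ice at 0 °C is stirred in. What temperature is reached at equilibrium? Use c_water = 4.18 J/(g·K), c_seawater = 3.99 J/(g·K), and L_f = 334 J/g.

Heat gained plus heat lost sum to zero:
melt ice: 22.2×334 = 7414.8; meltwater 0→T: 22.2×4.18×T = 92.8 T; seawater: 1723.7(T − 64.2)
1816.5 T = 110660 − 7414.8 = 103245
T ≈ 56.84 °C. Since T > 0 °C, the all-ice-melts assumption holds.

T_f ≈ 56.8 °C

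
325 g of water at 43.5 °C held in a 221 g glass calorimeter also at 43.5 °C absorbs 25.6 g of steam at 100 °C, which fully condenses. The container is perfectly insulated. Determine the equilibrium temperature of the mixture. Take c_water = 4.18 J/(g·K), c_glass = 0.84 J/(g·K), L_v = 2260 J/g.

T_f ≈ 82.2 °C

Heat gained plus heat lost sum to zero:
steam→water at 100 °C releases m L_v = 25.6×2260 = 57856; condensate cools 100→T: 25.6×4.18×(T − 100) = 107.01(T − 100); water warms: 325×4.18×(T − 43.5) = 1358.5(T − 43.5); cup: 185.64(T − 43.5)
1651.1 T = 57856 + 10701 + 67170 = 135727
T ≈ 82.20 °C (< 100 °C, so full condensation is consistent).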